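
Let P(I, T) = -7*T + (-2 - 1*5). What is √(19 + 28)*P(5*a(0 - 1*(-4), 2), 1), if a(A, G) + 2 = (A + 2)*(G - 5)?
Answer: -14*√47 ≈ -95.979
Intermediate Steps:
a(A, G) = -2 + (-5 + G)*(2 + A) (a(A, G) = -2 + (A + 2)*(G - 5) = -2 + (2 + A)*(-5 + G) = -2 + (-5 + G)*(2 + A))
P(I, T) = -7 - 7*T (P(I, T) = -7*T + (-2 - 5) = -7*T - 7 = -7 - 7*T)
√(19 + 28)*P(5*a(0 - 1*(-4), 2), 1) = √(19 + 28)*(-7 - 7*1) = √47*(-7 - 7) = √47*(-14) = -14*√47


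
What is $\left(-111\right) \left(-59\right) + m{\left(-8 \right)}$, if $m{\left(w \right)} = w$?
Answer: $6541$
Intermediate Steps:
$\left(-111\right) \left(-59\right) + m{\left(-8 \right)} = \left(-111\right) \left(-59\right) - 8 = 6549 - 8 = 6541$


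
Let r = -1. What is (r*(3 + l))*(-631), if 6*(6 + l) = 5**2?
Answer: 4417/6 ≈ 736.17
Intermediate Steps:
l = -11/6 (l = -6 + (1/6)*5**2 = -6 + (1/6)*25 = -6 + 25/6 = -11/6 ≈ -1.8333)
(r*(3 + l))*(-631) = -(3 - 11/6)*(-631) = -1*7/6*(-631) = -7/6*(-631) = 4417/6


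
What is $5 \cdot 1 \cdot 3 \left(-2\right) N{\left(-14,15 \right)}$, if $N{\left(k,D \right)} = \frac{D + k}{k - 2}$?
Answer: $\frac{15}{8} \approx 1.875$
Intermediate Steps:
$N{\left(k,D \right)} = \frac{D + k}{-2 + k}$
$5 \cdot 1 \cdot 3 \left(-2\right) N{\left(-14,15 \right)} = 5 \cdot 1 \cdot 3 \left(-2\right) \frac{15 - 14}{-2 - 14} = 5 \cdot 3 \left(-2\right) \frac{1}{-16} \cdot 1 = 15 \left(-2\right) \left(\left(- \frac{1}{16}\right) 1\right) = \left(-30\right) \left(- \frac{1}{16}\right) = \frac{15}{8}$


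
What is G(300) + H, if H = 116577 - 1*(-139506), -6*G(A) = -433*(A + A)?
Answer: 299383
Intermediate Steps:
G(A) = 433*A/3 (G(A) = -(-433)*(A + A)/6 = -(-433)*2*A/6 = -(-433)*A/3 = 433*A/3)
H = 256083 (H = 116577 + 139506 = 256083)
G(300) + H = (433/3)*300 + 256083 = 43300 + 256083 = 299383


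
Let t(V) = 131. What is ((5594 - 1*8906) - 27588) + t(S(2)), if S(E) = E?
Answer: -30769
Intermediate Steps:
((5594 - 1*8906) - 27588) + t(S(2)) = ((5594 - 1*8906) - 27588) + 131 = ((5594 - 8906) - 27588) + 131 = (-3312 - 27588) + 131 = -30900 + 131 = -30769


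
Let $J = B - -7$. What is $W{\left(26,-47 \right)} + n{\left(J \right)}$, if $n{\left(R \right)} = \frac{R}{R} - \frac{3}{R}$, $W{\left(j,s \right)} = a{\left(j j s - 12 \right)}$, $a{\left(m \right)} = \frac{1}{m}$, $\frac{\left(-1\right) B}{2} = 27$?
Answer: $\frac{1589153}{1493848} \approx 1.0638$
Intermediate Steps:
$B = -54$ ($B = \left(-2\right) 27 = -54$)
$J = -47$ ($J = -54 - -7 = -54 + 7 = -47$)
$W{\left(j,s \right)} = \frac{1}{-12 + s j^{2}}$ ($W{\left(j,s \right)} = \frac{1}{j j s - 12} = \frac{1}{j^{2} s - 12} = \frac{1}{s j^{2} - 12} = \frac{1}{-12 + s j^{2}}$)
$n{\left(R \right)} = 1 - \frac{3}{R}$
$W{\left(26,-47 \right)} + n{\left(J \right)} = \frac{1}{-12 - 47 \cdot 26^{2}} + \frac{-3 - 47}{-47} = \frac{1}{-12 - 31772} - - \frac{50}{47} = \frac{1}{-12 - 31772} + \frac{50}{47} = \frac{1}{-31784} + \frac{50}{47} = - \frac{1}{31784} + \frac{50}{47} = \frac{1589153}{1493848}$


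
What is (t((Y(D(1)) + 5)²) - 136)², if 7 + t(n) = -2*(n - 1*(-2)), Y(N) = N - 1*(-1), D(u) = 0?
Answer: 47961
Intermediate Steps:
Y(N) = 1 + N (Y(N) = N + 1 = 1 + N)
t(n) = -11 - 2*n (t(n) = -7 - 2*(n - 1*(-2)) = -7 - 2*(n + 2) = -7 - 2*(2 + n) = -7 + (-4 - 2*n) = -11 - 2*n)
(t((Y(D(1)) + 5)²) - 136)² = ((-11 - 2*((1 + 0) + 5)²) - 136)² = ((-11 - 2*(1 + 5)²) - 136)² = ((-11 - 2*6²) - 136)² = ((-11 - 2*36) - 136)² = ((-11 - 72) - 136)² = (-83 - 136)² = (-219)² = 47961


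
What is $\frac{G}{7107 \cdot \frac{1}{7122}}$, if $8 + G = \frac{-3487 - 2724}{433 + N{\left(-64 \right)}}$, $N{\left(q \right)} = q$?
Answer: $- \frac{21752962}{874161} \approx -24.884$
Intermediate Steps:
$G = - \frac{9163}{369}$ ($G = -8 + \frac{-3487 - 2724}{433 - 64} = -8 - \frac{6211}{369} = - \frac{9163}{369} \approx -24.832$)
$\frac{G}{7107 \cdot \frac{1}{7122}} = - \frac{9163}{369 \cdot \frac{7107}{7122}} = - \frac{9163}{369 \cdot 7107 \cdot \frac{1}{7122}} = - \frac{9163}{369 \cdot \frac{2369}{2374}} = \left(- \frac{9163}{369}\right) \frac{2374}{2369} = - \frac{21752962}{874161}$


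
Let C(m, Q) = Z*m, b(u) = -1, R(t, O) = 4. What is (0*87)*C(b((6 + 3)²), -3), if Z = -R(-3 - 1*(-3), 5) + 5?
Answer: 0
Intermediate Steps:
Z = 1 (Z = -1*4 + 5 = -4 + 5 = 1)
C(m, Q) = m (C(m, Q) = 1*m = m)
(0*87)*C(b((6 + 3)²), -3) = (0*87)*(-1) = 0*(-1) = 0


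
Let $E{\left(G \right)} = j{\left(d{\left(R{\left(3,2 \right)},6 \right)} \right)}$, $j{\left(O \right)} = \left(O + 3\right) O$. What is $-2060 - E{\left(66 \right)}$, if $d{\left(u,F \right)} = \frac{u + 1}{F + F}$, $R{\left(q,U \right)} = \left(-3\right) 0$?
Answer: $- \frac{296677}{144} \approx -2060.3$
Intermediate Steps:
$R{\left(q,U \right)} = 0$
$d{\left(u,F \right)} = \frac{1 + u}{2 F}$
$j{\left(O \right)} = O \left(3 + O\right)$ ($j{\left(O \right)} = \left(3 + O\right) O = O \left(3 + O\right)$)
$E{\left(G \right)} = \frac{37}{144}$ ($E{\left(G \right)} = \frac{1 + 0}{2 \cdot 6} \left(3 + \frac{1 + 0}{2 \cdot 6}\right) = \frac{1}{2} \cdot \frac{1}{6} \cdot 1 \left(3 + \frac{1}{2} \cdot \frac{1}{6} \cdot 1\right) = \frac{3 + \frac{1}{12}}{12} = \frac{1}{12} \cdot \frac{37}{12} = \frac{37}{144}$)
$-2060 - E{\left(66 \right)} = -2060 - \frac{37}{144} = - \frac{296677}{144}$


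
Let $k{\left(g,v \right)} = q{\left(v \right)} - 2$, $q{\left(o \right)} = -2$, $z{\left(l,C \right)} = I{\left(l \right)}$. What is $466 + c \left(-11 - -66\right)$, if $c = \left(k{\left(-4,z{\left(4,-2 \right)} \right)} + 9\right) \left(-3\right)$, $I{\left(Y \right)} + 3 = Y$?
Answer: $-359$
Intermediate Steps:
$I{\left(Y \right)} = -3 + Y$
$z{\left(l,C \right)} = -3 + l$
$k{\left(g,v \right)} = -4$ ($k{\left(g,v \right)} = -2 - 2 = -4$)
$c = -15$ ($c = \left(-4 + 9\right) \left(-3\right) = 5 \left(-3\right) = -15$)
$466 + c \left(-11 - -66\right) = 466 - 15 \left(-11 - -66\right) = 466 - 15 \left(-11 + 66\right) = 466 - 825 = -359$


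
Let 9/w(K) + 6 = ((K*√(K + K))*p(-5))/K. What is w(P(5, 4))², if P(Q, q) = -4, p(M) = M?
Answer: 81/(4*(3 + 5*I*√2)²) ≈ -0.23851 - 0.24681*I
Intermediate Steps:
w(K) = 9/(-6 - 5*√2*√K) (w(K) = 9/(-6 + ((K*√(K + K))*(-5))/K) = 9/(-6 + ((K*√(2*K))*(-5))/K) = 9/(-6 + ((K*(√2*√K))*(-5))/K) = 9/(-6 + ((√2*K^(3/2))*(-5))/K) = 9/(-6 + (-5*√2*K^(3/2))/K) = 9/(-6 - 5*√2*√K))
w(P(5, 4))² = (9*(-4)/(-6*(-4) - 5*√2*(-4)^(3/2)))² = (9*(-4)/(24 - 5*√2*(-8*I)))² = (9*(-4)/(24 + 40*I*√2))² = (-36/(24 + 40*I*√2))² = 1296/(24 + 40*I*√2)²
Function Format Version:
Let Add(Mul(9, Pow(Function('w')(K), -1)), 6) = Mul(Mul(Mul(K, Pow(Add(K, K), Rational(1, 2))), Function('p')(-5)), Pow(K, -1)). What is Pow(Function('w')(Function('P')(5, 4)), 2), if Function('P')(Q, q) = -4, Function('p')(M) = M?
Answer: Mul(Rational(81, 4), Pow(Add(3, Mul(5, I, Pow(2, Rational(1, 2)))), -2)) ≈ Add(-0.23851, Mul(-0.24681, I))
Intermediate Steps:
Function('w')(K) = Mul(9, Pow(Add(-6, Mul(-5, Pow(2, Rational(1, 2)), Pow(K, Rational(1, 2)))), -1)) (Function('w')(K) = Mul(9, Pow(Add(-6, Mul(Mul(Mul(K, Pow(Add(K, K), Rational(1, 2))), -5), Pow(K, -1))), -1)) = Mul(9, Pow(Add(-6, Mul(Mul(Mul(K, Pow(Mul(2, K), Rational(1, 2))), -5), Pow(K, -1))), -1)) = Mul(9, Pow(Add(-6, Mul(Mul(Mul(K, Mul(Pow(2, Rational(1, 2)), Pow(K, Rational(1, 2)))), -5), Pow(K, -1))), -1)) = Mul(9, Pow(Add(-6, Mul(Mul(Mul(Pow(2, Rational(1, 2)), Pow(K, Rational(3, 2))), -5), Pow(K, -1))), -1)) = Mul(9, Pow(Add(-6, Mul(Mul(-5, Pow(2, Rational(1, 2)), Pow(K, Rational(3, 2))), Pow(K, -1))), -1)) = Mul(9, Pow(Add(-6, Mul(-5, Pow(2, Rational(1, 2)), Pow(K, Rational(1, 2)))), -1)))
Pow(Function('w')(Function('P')(5, 4)), 2) = Pow(Mul(9, -4, Pow(Add(Mul(-6, -4), Mul(-5, Pow(2, Rational(1, 2)), Pow(-4, Rational(3, 2)))), -1)), 2) = Pow(Mul(9, -4, Pow(Add(24, Mul(-5, Pow(2, Rational(1, 2)), Mul(-8, I))), -1)), 2) = Pow(Mul(9, -4, Pow(Add(24, Mul(40, I, Pow(2, Rational(1, 2)))), -1)), 2) = Pow(Mul(-36, Pow(Add(24, Mul(40, I, Pow(2, Rational(1, 2)))), -1)), 2) = Mul(1296, Pow(Add(24, Mul(40, I, Pow(2, Rational(1, 2)))), -2))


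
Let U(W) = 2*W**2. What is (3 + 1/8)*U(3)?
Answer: 225/4 ≈ 56.250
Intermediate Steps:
(3 + 1/8)*U(3) = (3 + 1/8)*(2*3**2) = (3 + 1/8)*(2*9) = (25/8)*18 = 225/4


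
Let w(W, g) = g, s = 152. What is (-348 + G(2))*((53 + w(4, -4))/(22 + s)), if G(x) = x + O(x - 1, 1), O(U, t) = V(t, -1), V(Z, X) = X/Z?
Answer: -17003/174 ≈ -97.718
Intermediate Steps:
O(U, t) = -1/t
G(x) = -1 + x (G(x) = x - 1/1 = x - 1*1 = x - 1 = -1 + x)
(-348 + G(2))*((53 + w(4, -4))/(22 + s)) = (-348 + (-1 + 2))*((53 - 4)/(22 + 152)) = (-348 + 1)*(49/174) = -17003/174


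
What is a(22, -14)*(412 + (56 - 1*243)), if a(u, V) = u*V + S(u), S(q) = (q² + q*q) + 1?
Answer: 148725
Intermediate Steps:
S(q) = 1 + 2*q² (S(q) = (q² + q²) + 1 = 2*q² + 1 = 1 + 2*q²)
a(u, V) = 1 + 2*u² + V*u (a(u, V) = u*V + (1 + 2*u²) = V*u + (1 + 2*u²) = 1 + 2*u² + V*u)
a(22, -14)*(412 + (56 - 1*243)) = (1 + 2*22² - 14*22)*(412 + (56 - 1*243)) = (1 + 2*484 - 308)*(412 + (56 - 243)) = (1 + 968 - 308)*(412 - 187) = 661*225 = 148725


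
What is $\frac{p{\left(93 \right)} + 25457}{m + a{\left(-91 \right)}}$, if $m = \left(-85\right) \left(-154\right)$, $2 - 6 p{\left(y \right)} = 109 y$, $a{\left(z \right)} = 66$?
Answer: $\frac{142607}{78936} \approx 1.8066$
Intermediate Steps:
$p{\left(y \right)} = \frac{1}{3} - \frac{109 y}{6}$
$m = 13090$
$\frac{p{\left(93 \right)} + 25457}{m + a{\left(-91 \right)}} = \frac{\left(\frac{1}{3} - \frac{3379}{2}\right) + 25457}{13090 + 66} = \frac{\left(\frac{1}{3} - \frac{3379}{2}\right) + 25457}{13156} = \left(- \frac{10135}{6} + 25457\right) \frac{1}{13156} = \frac{142607}{6} \cdot \frac{1}{13156} = \frac{142607}{78936}$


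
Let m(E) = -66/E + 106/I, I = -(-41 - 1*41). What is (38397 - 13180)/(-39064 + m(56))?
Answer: -28949116/44845341 ≈ -0.64553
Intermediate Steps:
I = 82 (I = -(-41 - 41) = -1*(-82) = 82)
m(E) = 53/41 - 66/E (m(E) = -66/E + 106/82 = -66/E + 106*(1/82) = -66/E + 53/41 = 53/41 - 66/E)
(38397 - 13180)/(-39064 + m(56)) = (38397 - 13180)/(-39064 + (53/41 - 66/56)) = 25217/(-39064 + (53/41 - 66*1/56)) = 25217/(-39064 + (53/41 - 33/28)) = 25217/(-39064 + 131/1148) = 25217/(-44845341/1148) = 25217*(-1148/44845341) = -28949116/44845341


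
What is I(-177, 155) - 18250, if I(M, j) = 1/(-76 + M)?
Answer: -4617251/253 ≈ -18250.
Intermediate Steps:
I(-177, 155) - 18250 = 1/(-76 - 177) - 18250 = 1/(-253) - 18250 = -1/253 - 18250 = -4617251/253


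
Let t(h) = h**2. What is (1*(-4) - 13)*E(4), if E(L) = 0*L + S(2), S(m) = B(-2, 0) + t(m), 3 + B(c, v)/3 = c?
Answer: 187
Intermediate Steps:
B(c, v) = -9 + 3*c
S(m) = -15 + m**2 (S(m) = (-9 + 3*(-2)) + m**2 = (-9 - 6) + m**2 = -15 + m**2)
E(L) = -11 (E(L) = 0*L + (-15 + 2**2) = 0 + (-15 + 4) = 0 - 11 = -11)
(1*(-4) - 13)*E(4) = (1*(-4) - 13)*(-11) = (-4 - 13)*(-11) = -17*(-11) = 187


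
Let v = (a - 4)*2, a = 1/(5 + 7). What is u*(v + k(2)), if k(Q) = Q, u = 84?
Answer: -490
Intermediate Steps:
a = 1/12 ≈ 0.083333
v = -47/6 (v = (1/12 - 4)*2 = -47/12*2 = -47/6 ≈ -7.8333)
u*(v + k(2)) = 84*(-47/6 + 2) = 84*(-35/6) = -490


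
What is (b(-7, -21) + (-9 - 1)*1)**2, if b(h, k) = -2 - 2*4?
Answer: 400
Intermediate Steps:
b(h, k) = -10 (b(h, k) = -2 - 8 = -10)
(b(-7, -21) + (-9 - 1)*1)**2 = (-10 + (-9 - 1)*1)**2 = (-10 - 10*1)**2 = (-10 - 10)**2 = (-20)**2 = 400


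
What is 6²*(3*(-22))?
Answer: -2376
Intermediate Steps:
6²*(3*(-22)) = 36*(-66) = -2376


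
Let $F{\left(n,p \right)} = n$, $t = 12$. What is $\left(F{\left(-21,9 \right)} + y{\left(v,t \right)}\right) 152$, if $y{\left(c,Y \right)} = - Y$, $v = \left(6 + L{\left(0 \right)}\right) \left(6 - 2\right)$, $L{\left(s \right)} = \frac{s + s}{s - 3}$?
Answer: $-5016$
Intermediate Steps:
$L{\left(s \right)} = \frac{2 s}{-3 + s}$
$v = 24$ ($v = \left(6 + 2 \cdot 0 \frac{1}{-3 + 0}\right) \left(6 - 2\right) = \left(6 + 2 \cdot 0 \frac{1}{-3}\right) 4 = \left(6 + 2 \cdot 0 \left(- \frac{1}{3}\right)\right) 4 = \left(6 + 0\right) 4 = 6 \cdot 4 = 24$)
$\left(F{\left(-21,9 \right)} + y{\left(v,t \right)}\right) 152 = \left(-21 - 12\right) 152 = \left(-33\right) 152 = -5016$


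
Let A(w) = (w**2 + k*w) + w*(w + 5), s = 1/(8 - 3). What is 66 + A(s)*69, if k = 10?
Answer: 6963/25 ≈ 278.52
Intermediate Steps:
s = 1/5 ≈ 0.20000
A(w) = w**2 + 10*w + w*(5 + w) (A(w) = (w**2 + 10*w) + w*(w + 5) = (w**2 + 10*w) + w*(5 + w) = w**2 + 10*w + w*(5 + w))
66 + A(s)*69 = 66 + ((15 + 2*(1/5))/5)*69 = 66 + ((15 + 2/5)/5)*69 = 66 + ((1/5)*(77/5))*69 = 66 + (77/25)*69 = 66 + 5313/25 = 6963/25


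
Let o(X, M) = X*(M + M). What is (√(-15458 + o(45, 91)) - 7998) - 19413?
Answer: -27411 + 2*I*√1817 ≈ -27411.0 + 85.253*I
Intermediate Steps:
o(X, M) = 2*M*X (o(X, M) = X*(2*M) = 2*M*X)
(√(-15458 + o(45, 91)) - 7998) - 19413 = (√(-15458 + 2*91*45) - 7998) - 19413 = (√(-15458 + 8190) - 7998) - 19413 = (√(-7268) - 7998) - 19413 = (2*I*√1817 - 7998) - 19413 = (-7998 + 2*I*√1817) - 19413 = -27411 + 2*I*√1817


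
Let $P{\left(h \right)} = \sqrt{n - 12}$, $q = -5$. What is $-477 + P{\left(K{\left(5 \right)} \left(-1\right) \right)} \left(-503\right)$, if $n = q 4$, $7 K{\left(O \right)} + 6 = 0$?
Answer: $-477 - 2012 i \sqrt{2} \approx -477.0 - 2845.4 i$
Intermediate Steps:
$K{\left(O \right)} = - \frac{6}{7}$ ($K{\left(O \right)} = - \frac{6}{7} + \frac{1}{7} \cdot 0 = - \frac{6}{7} + 0 = - \frac{6}{7}$)
$n = -20$ ($n = \left(-5\right) 4 = -20$)
$P{\left(h \right)} = 4 i \sqrt{2}$ ($P{\left(h \right)} = \sqrt{-20 - 12} = \sqrt{-32} = 4 i \sqrt{2}$)
$-477 + P{\left(K{\left(5 \right)} \left(-1\right) \right)} \left(-503\right) = -477 + 4 i \sqrt{2} \left(-503\right) = -477 - 2012 i \sqrt{2}$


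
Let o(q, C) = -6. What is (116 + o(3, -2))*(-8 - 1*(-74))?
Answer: 7260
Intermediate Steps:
(116 + o(3, -2))*(-8 - 1*(-74)) = (116 - 6)*(-8 - 1*(-74)) = 110*(-8 + 74) = 110*66 = 7260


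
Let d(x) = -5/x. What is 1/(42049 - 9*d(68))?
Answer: 68/2859377 ≈ 2.3781e-5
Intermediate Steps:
1/(42049 - 9*d(68)) = 1/(42049 - (-45)/68) = 1/(42049 - 9*(-5/68)) = 1/(42049 + 45/68) = 1/(2859377/68) = 68/2859377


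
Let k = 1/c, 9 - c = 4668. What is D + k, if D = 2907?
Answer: 13543712/4659 ≈ 2907.0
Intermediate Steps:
c = -4659 (c = 9 - 1*4668 = 9 - 4668 = -4659)
k = -1/4659 (k = 1/(-4659) = -1/4659 ≈ -0.00021464)
D + k = 2907 - 1/4659 = 13543712/4659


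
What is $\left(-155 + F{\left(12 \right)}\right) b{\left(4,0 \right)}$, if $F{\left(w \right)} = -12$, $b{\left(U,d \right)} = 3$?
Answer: $-501$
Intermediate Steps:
$\left(-155 + F{\left(12 \right)}\right) b{\left(4,0 \right)} = \left(-155 - 12\right) 3 = \left(-167\right) 3 = -501$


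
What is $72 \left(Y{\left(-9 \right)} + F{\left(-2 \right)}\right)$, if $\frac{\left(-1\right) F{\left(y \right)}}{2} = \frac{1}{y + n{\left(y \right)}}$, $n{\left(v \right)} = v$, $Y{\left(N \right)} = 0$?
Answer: $36$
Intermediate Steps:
$F{\left(y \right)} = - \frac{1}{y}$ ($F{\left(y \right)} = - \frac{2}{y + y} = - \frac{2}{2 y} = - 2 \frac{1}{2 y} = - \frac{1}{y}$)
$72 \left(Y{\left(-9 \right)} + F{\left(-2 \right)}\right) = 72 \left(0 - \frac{1}{-2}\right) = 72 \left(0 - - \frac{1}{2}\right) = 72 \left(0 + \frac{1}{2}\right) = 72 \cdot \frac{1}{2} = 36$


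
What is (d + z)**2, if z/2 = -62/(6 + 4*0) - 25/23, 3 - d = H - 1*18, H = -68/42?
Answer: 11449/233289 ≈ 0.049076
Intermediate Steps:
H = -34/21 (H = -68*1/42 = -34/21 ≈ -1.6190)
d = 475/21 (d = 3 - (-34/21 - 1*18) = 3 - (-34/21 - 18) = 3 - 1*(-412/21) = 3 + 412/21 = 475/21 ≈ 22.619)
z = -1576/69 (z = 2*(-62/(6 + 4*0) - 25/23) = 2*(-62/(6 + 0) - 25*1/23) = 2*(-62/6 - 25/23) = 2*(-62*1/6 - 25/23) = 2*(-31/3 - 25/23) = 2*(-788/69) = -1576/69 ≈ -22.841)
(d + z)**2 = (475/21 - 1576/69)**2 = (-107/483)**2 = 11449/233289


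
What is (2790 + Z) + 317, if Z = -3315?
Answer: -208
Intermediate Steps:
(2790 + Z) + 317 = (2790 - 3315) + 317 = -525 + 317 = -208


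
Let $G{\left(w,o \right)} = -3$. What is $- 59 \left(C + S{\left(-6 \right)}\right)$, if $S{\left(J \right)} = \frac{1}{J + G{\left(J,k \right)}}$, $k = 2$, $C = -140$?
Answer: $\frac{74399}{9} \approx 8266.6$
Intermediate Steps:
$S{\left(J \right)} = \frac{1}{-3 + J}$ ($S{\left(J \right)} = \frac{1}{J - 3} = \frac{1}{-3 + J}$)
$- 59 \left(C + S{\left(-6 \right)}\right) = - 59 \left(-140 + \frac{1}{-3 - 6}\right) = - 59 \left(-140 + \frac{1}{-9}\right) = - 59 \left(-140 - \frac{1}{9}\right) = \left(-59\right) \left(- \frac{1261}{9}\right) = \frac{74399}{9}$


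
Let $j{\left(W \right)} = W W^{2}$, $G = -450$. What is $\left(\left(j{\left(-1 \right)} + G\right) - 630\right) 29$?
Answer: $-31349$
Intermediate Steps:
$j{\left(W \right)} = W^{3}$
$\left(\left(j{\left(-1 \right)} + G\right) - 630\right) 29 = \left(\left(\left(-1\right)^{3} - 450\right) - 630\right) 29 = \left(\left(-1 - 450\right) - 630\right) 29 = \left(-451 - 630\right) 29 = \left(-1081\right) 29 = -31349$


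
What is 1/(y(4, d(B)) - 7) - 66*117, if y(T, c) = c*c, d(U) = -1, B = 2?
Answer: -46333/6 ≈ -7722.2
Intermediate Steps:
y(T, c) = c²
1/(y(4, d(B)) - 7) - 66*117 = 1/((-1)² - 7) - 66*117 = 1/(1 - 7) - 7722 = 1/(-6) - 7722 = -⅙ - 7722 = -46333/6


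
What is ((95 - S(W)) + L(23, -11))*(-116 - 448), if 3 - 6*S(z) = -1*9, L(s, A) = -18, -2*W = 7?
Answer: -42300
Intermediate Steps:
W = -7/2 (W = -½*7 = -7/2 ≈ -3.5000)
S(z) = 2 (S(z) = ½ - (-1)*9/6 = ½ - ⅙*(-9) = ½ + 3/2 = 2)
((95 - S(W)) + L(23, -11))*(-116 - 448) = ((95 - 1*2) - 18)*(-116 - 448) = ((95 - 2) - 18)*(-564) = (93 - 18)*(-564) = 75*(-564) = -42300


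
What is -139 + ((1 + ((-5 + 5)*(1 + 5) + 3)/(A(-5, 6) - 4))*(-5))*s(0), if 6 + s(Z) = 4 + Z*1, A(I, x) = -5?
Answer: -397/3 ≈ -132.33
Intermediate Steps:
s(Z) = -2 + Z (s(Z) = -6 + (4 + Z*1) = -6 + (4 + Z) = -2 + Z)
-139 + ((1 + ((-5 + 5)*(1 + 5) + 3)/(A(-5, 6) - 4))*(-5))*s(0) = -139 + ((1 + ((-5 + 5)*(1 + 5) + 3)/(-5 - 4))*(-5))*(-2 + 0) = -139 + ((1 + (0*6 + 3)/(-9))*(-5))*(-2) = -139 + ((1 + (0 + 3)*(-⅑))*(-5))*(-2) = -139 + ((1 + 3*(-⅑))*(-5))*(-2) = -139 + ((1 - ⅓)*(-5))*(-2) = -139 + ((⅔)*(-5))*(-2) = -139 - 10/3*(-2) = -139 + 20/3 = -397/3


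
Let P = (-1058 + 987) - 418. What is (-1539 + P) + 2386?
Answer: 358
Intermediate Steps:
P = -489 (P = -71 - 418 = -489)
(-1539 + P) + 2386 = (-1539 - 489) + 2386 = -2028 + 2386 = 358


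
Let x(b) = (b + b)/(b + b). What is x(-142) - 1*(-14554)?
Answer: 14555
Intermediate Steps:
x(b) = 1 (x(b) = (2*b)/((2*b)) = (2*b)*(1/(2*b)) = 1)
x(-142) - 1*(-14554) = 1 - 1*(-14554) = 1 + 14554 = 14555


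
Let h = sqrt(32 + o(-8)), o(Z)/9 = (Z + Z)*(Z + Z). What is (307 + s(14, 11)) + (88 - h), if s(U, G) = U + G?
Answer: 420 - 4*sqrt(146) ≈ 371.67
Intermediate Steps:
s(U, G) = G + U
o(Z) = 36*Z**2 (o(Z) = 9*((Z + Z)*(Z + Z)) = 9*((2*Z)*(2*Z)) = 9*(4*Z**2) = 36*Z**2)
h = 4*sqrt(146) (h = sqrt(32 + 36*(-8)**2) = sqrt(32 + 36*64) = sqrt(32 + 2304) = sqrt(2336) = 4*sqrt(146) ≈ 48.332)
(307 + s(14, 11)) + (88 - h) = (307 + (11 + 14)) + (88 - 4*sqrt(146)) = (307 + 25) + (88 - 4*sqrt(146)) = 332 + (88 - 4*sqrt(146)) = 420 - 4*sqrt(146)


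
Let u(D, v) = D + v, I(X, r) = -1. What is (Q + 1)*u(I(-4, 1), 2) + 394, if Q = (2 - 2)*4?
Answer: 395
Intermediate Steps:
Q = 0 (Q = 0*4 = 0)
(Q + 1)*u(I(-4, 1), 2) + 394 = (0 + 1)*(-1 + 2) + 394 = 1*1 + 394 = 1 + 394 = 395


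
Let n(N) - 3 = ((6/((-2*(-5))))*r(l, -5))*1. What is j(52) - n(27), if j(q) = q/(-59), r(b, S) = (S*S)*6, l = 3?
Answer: -5539/59 ≈ -93.881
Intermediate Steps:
r(b, S) = 6*S**2 (r(b, S) = S**2*6 = 6*S**2)
j(q) = -q/59 (j(q) = q*(-1/59) = -q/59)
n(N) = 93 (n(N) = 3 + ((6/((-2*(-5))))*(6*(-5)**2))*1 = 3 + ((6/10)*(6*25))*1 = 3 + ((6*(1/10))*150)*1 = 3 + ((3/5)*150)*1 = 3 + 90*1 = 3 + 90 = 93)
j(52) - n(27) = -1/59*52 - 1*93 = -52/59 - 93 = -5539/59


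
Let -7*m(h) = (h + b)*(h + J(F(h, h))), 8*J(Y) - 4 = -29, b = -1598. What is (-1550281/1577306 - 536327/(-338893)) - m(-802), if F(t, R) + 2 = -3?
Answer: 1032889948478046303/3741765735806 ≈ 2.7604e+5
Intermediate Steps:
F(t, R) = -5 (F(t, R) = -2 - 3 = -5)
J(Y) = -25/8 (J(Y) = 1/2 + (1/8)*(-29) = 1/2 - 29/8 = -25/8)
m(h) = -(-1598 + h)*(-25/8 + h)/7 (m(h) = -(h - 1598)*(h - 25/8)/7 = -(-1598 + h)*(-25/8 + h)/7)
(-1550281/1577306 - 536327/(-338893)) - m(-802) = (-1550281/1577306 - 536327/(-338893)) - (-19975/28 - 1/7*(-802)**2 + (12809/56)*(-802)) = (-1550281*1/1577306 - 536327*(-1/338893)) - (-19975/28 - 1/7*643204 - 5136409/28) = (-1550281/1577306 + 536327/338893) - (-19975/28 - 643204/7 - 5136409/28) = 320572416129/534537962258 - 1*(-1932300/7) = 320572416129/534537962258 + 1932300/7 = 1032889948478046303/3741765735806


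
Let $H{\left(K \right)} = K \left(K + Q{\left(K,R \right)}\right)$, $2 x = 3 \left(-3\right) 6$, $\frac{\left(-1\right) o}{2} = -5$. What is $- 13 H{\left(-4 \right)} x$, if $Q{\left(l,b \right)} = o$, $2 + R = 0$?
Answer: $-8424$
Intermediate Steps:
$R = -2$ ($R = -2 + 0 = -2$)
$o = 10$ ($o = \left(-2\right) \left(-5\right) = 10$)
$x = -27$ ($x = \frac{3 \left(-3\right) 6}{2} = \frac{\left(-9\right) 6}{2} = \frac{1}{2} \left(-54\right) = -27$)
$Q{\left(l,b \right)} = 10$
$H{\left(K \right)} = K \left(10 + K\right)$ ($H{\left(K \right)} = K \left(K + 10\right) = K \left(10 + K\right)$)
$- 13 H{\left(-4 \right)} x = - 13 \left(- 4 \left(10 - 4\right)\right) \left(-27\right) = - 13 \left(\left(-4\right) 6\right) \left(-27\right) = \left(-13\right) \left(-24\right) \left(-27\right) = 312 \left(-27\right) = -8424$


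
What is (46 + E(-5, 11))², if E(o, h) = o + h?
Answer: 2704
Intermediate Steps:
E(o, h) = h + o
(46 + E(-5, 11))² = (46 + (11 - 5))² = (46 + 6)² = 52² = 2704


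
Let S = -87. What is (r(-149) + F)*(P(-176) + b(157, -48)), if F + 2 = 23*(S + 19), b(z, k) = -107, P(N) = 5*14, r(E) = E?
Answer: 63455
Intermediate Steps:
P(N) = 70
F = -1566 (F = -2 + 23*(-87 + 19) = -2 + 23*(-68) = -2 - 1564 = -1566)
(r(-149) + F)*(P(-176) + b(157, -48)) = (-149 - 1566)*(70 - 107) = -1715*(-37) = 63455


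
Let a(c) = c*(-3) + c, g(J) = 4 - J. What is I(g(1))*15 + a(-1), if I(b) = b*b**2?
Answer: 407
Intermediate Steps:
I(b) = b**3
a(c) = -2*c (a(c) = -3*c + c = -2*c)
I(g(1))*15 + a(-1) = (4 - 1*1)**3*15 - 2*(-1) = (4 - 1)**3*15 + 2 = 3**3*15 + 2 = 27*15 + 2 = 405 + 2 = 407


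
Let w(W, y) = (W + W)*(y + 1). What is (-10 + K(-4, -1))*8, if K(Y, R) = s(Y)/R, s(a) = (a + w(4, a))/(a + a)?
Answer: -108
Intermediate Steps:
w(W, y) = 2*W*(1 + y) (w(W, y) = (2*W)*(1 + y) = 2*W*(1 + y))
s(a) = (8 + 9*a)/(2*a) (s(a) = (a + 2*4*(1 + a))/(a + a) = (a + (8 + 8*a))/((2*a)) = (8 + 9*a)*(1/(2*a)) = (8 + 9*a)/(2*a))
K(Y, R) = (9/2 + 4/Y)/R
(-10 + K(-4, -1))*8 = (-10 + (½)*(8 + 9*(-4))/(-1*(-4)))*8 = (-10 + (½)*(-1)*(-¼)*(8 - 36))*8 = (-10 + (½)*(-1)*(-¼)*(-28))*8 = (-10 - 7/2)*8 = -27/2*8 = -108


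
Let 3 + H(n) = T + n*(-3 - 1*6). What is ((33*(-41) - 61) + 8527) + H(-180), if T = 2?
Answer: 8732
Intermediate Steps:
H(n) = -1 - 9*n (H(n) = -3 + (2 + n*(-3 - 1*6)) = -3 + (2 + n*(-3 - 6)) = -3 + (2 + n*(-9)) = -3 + (2 - 9*n) = -1 - 9*n)
((33*(-41) - 61) + 8527) + H(-180) = ((33*(-41) - 61) + 8527) + (-1 - 9*(-180)) = ((-1353 - 61) + 8527) + (-1 + 1620) = (-1414 + 8527) + 1619 = 7113 + 1619 = 8732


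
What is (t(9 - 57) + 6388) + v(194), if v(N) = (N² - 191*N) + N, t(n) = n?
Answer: 7116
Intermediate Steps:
v(N) = N² - 190*N
(t(9 - 57) + 6388) + v(194) = ((9 - 57) + 6388) + 194*(-190 + 194) = (-48 + 6388) + 194*4 = 6340 + 776 = 7116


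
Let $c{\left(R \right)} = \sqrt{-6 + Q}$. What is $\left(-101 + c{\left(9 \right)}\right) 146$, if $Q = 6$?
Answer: $-14746$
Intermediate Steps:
$c{\left(R \right)} = 0$ ($c{\left(R \right)} = \sqrt{-6 + 6} = \sqrt{0} = 0$)
$\left(-101 + c{\left(9 \right)}\right) 146 = \left(-101 + 0\right) 146 = \left(-101\right) 146 = -14746$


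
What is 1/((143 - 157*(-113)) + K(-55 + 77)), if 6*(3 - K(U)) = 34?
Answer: 3/53644 ≈ 5.5924e-5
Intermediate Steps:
K(U) = -8/3 (K(U) = 3 - ⅙*34 = 3 - 17/3 = -8/3)
1/((143 - 157*(-113)) + K(-55 + 77)) = 1/((143 - 157*(-113)) - 8/3) = 1/((143 + 17741) - 8/3) = 1/(17884 - 8/3) = 1/(53644/3) = 3/53644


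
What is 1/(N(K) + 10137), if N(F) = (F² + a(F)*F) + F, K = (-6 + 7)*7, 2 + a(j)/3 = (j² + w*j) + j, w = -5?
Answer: 1/10592 ≈ 9.4411e-5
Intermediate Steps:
a(j) = -6 - 12*j + 3*j² (a(j) = -6 + 3*((j² - 5*j) + j) = -6 + 3*(j² - 4*j) = -6 + (-12*j + 3*j²) = -6 - 12*j + 3*j²)
K = 7 (K = 1*7 = 7)
N(F) = F + F² + F*(-6 - 12*F + 3*F²) (N(F) = (F² + (-6 - 12*F + 3*F²)*F) + F = (F² + F*(-6 - 12*F + 3*F²)) + F = F + F² + F*(-6 - 12*F + 3*F²))
1/(N(K) + 10137) = 1/(7*(-5 - 11*7 + 3*7²) + 10137) = 1/(7*(-5 - 77 + 3*49) + 10137) = 1/(7*(-5 - 77 + 147) + 10137) = 1/(7*65 + 10137) = 1/(455 + 10137) = 1/10592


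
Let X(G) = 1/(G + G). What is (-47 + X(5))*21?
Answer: -9849/10 ≈ -984.90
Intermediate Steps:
X(G) = 1/(2*G)
(-47 + X(5))*21 = (-47 + (½)/5)*21 = (-47 + (½)*(⅕))*21 = (-47 + ⅒)*21 = -469/10*21 = -9849/10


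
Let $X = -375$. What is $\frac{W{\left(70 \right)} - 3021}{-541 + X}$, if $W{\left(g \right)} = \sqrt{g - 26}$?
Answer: $\frac{3021}{916} - \frac{\sqrt{11}}{458} \approx 3.2908$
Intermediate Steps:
$W{\left(g \right)} = \sqrt{-26 + g}$
$\frac{W{\left(70 \right)} - 3021}{-541 + X} = \frac{\sqrt{-26 + 70} - 3021}{-541 - 375} = \frac{\sqrt{44} - 3021}{-916} = \left(2 \sqrt{11} - 3021\right) \left(- \frac{1}{916}\right) = \left(-3021 + 2 \sqrt{11}\right) \left(- \frac{1}{916}\right) = \frac{3021}{916} - \frac{\sqrt{11}}{458}$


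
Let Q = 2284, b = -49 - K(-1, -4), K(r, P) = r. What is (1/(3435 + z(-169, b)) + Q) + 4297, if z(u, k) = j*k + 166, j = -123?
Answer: 62552406/9505 ≈ 6581.0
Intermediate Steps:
b = -48 (b = -49 - 1*(-1) = -49 + 1 = -48)
z(u, k) = 166 - 123*k (z(u, k) = -123*k + 166 = 166 - 123*k)
(1/(3435 + z(-169, b)) + Q) + 4297 = (1/(3435 + (166 - 123*(-48))) + 2284) + 4297 = (1/(3435 + (166 + 5904)) + 2284) + 4297 = (1/(3435 + 6070) + 2284) + 4297 = (1/9505 + 2284) + 4297 = 21709421/9505 + 4297 = 62552406/9505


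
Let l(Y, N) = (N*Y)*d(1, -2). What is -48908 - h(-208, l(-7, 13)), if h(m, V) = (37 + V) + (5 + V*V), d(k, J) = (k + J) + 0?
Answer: -57322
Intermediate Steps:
d(k, J) = J + k (d(k, J) = (J + k) + 0 = J + k)
l(Y, N) = -N*Y (l(Y, N) = (N*Y)*(-2 + 1) = (N*Y)*(-1) = -N*Y)
h(m, V) = 42 + V + V² (h(m, V) = (37 + V) + (5 + V²) = 42 + V + V²)
-48908 - h(-208, l(-7, 13)) = -48908 - (42 - 1*13*(-7) + (-1*13*(-7))²) = -48908 - (42 + 91 + 91²) = -48908 - (42 + 91 + 8281) = -48908 - 1*8414 = -48908 - 8414 = -57322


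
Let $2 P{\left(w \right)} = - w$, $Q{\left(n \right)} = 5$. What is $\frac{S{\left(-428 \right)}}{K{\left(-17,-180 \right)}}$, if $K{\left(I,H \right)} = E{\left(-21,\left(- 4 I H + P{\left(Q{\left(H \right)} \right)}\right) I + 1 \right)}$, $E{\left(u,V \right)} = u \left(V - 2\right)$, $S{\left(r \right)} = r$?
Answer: $\frac{856}{8741103} \approx 9.7928 \cdot 10^{-5}$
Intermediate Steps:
$P{\left(w \right)} = - \frac{w}{2}$ ($P{\left(w \right)} = \frac{\left(-1\right) w}{2} = - \frac{w}{2}$)
$E{\left(u,V \right)} = u \left(-2 + V\right)$
$K{\left(I,H \right)} = 21 - 21 I \left(- \frac{5}{2} - 4 H I\right)$ ($K{\left(I,H \right)} = - 21 \left(-2 + \left(\left(- 4 I H - \frac{5}{2}\right) I + 1\right)\right) = - 21 \left(-2 + \left(\left(- 4 H I - \frac{5}{2}\right) I + 1\right)\right) = - 21 \left(-2 + \left(\left(- \frac{5}{2} - 4 H I\right) I + 1\right)\right) = - 21 \left(-2 + \left(I \left(- \frac{5}{2} - 4 H I\right) + 1\right)\right) = - 21 \left(-2 + \left(1 + I \left(- \frac{5}{2} - 4 H I\right)\right)\right) = - 21 \left(-1 + I \left(- \frac{5}{2} - 4 H I\right)\right) = 21 - 21 I \left(- \frac{5}{2} - 4 H I\right)$)
$\frac{S{\left(-428 \right)}}{K{\left(-17,-180 \right)}} = - \frac{428}{21 + \frac{105}{2} \left(-17\right) + 84 \left(-180\right) \left(-17\right)^{2}} = - \frac{428}{21 - \frac{1785}{2} + 84 \left(-180\right) 289} = - \frac{428}{21 - \frac{1785}{2} - 4369680} = - \frac{428}{- \frac{8741103}{2}} = \left(-428\right) \left(- \frac{2}{8741103}\right) = \frac{856}{8741103}$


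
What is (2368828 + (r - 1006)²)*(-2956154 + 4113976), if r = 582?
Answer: 2950829780488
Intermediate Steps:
(2368828 + (r - 1006)²)*(-2956154 + 4113976) = (2368828 + (582 - 1006)²)*(-2956154 + 4113976) = (2368828 + (-424)²)*1157822 = (2368828 + 179776)*1157822 = 2548604*1157822 = 2950829780488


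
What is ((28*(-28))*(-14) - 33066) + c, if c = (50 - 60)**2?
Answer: -21990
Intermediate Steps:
c = 100 (c = (-10)**2 = 100)
((28*(-28))*(-14) - 33066) + c = ((28*(-28))*(-14) - 33066) + 100 = (-784*(-14) - 33066) + 100 = (10976 - 33066) + 100 = -22090 + 100 = -21990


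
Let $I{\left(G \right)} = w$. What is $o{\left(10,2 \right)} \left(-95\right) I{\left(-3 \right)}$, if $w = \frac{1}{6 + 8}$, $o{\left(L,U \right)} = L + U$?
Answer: $- \frac{570}{7} \approx -81.429$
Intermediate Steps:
$w = \frac{1}{14} \approx 0.071429$
$I{\left(G \right)} = \frac{1}{14}$
$o{\left(10,2 \right)} \left(-95\right) I{\left(-3 \right)} = \left(10 + 2\right) \left(-95\right) \frac{1}{14} = 12 \left(-95\right) \frac{1}{14} = \left(-1140\right) \frac{1}{14} = - \frac{570}{7}$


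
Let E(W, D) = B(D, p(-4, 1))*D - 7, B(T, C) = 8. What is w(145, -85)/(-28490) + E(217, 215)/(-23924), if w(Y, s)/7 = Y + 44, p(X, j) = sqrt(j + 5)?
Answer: -5746773/48685340 ≈ -0.11804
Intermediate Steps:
p(X, j) = sqrt(5 + j)
E(W, D) = -7 + 8*D (E(W, D) = 8*D - 7 = -7 + 8*D)
w(Y, s) = 308 + 7*Y (w(Y, s) = 7*(Y + 44) = 7*(44 + Y) = 308 + 7*Y)
w(145, -85)/(-28490) + E(217, 215)/(-23924) = (308 + 7*145)/(-28490) + (-7 + 8*215)/(-23924) = (308 + 1015)*(-1/28490) + (-7 + 1720)*(-1/23924) = 1323*(-1/28490) + 1713*(-1/23924) = -189/4070 - 1713/23924 = -5746773/48685340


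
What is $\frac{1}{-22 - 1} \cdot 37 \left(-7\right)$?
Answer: $\frac{259}{23} \approx 11.261$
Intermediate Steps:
$\frac{1}{-22 - 1} \cdot 37 \left(-7\right) = \frac{1}{-23} \cdot 37 \left(-7\right) = \left(- \frac{1}{23}\right) 37 \left(-7\right) = \left(- \frac{37}{23}\right) \left(-7\right) = \frac{259}{23}$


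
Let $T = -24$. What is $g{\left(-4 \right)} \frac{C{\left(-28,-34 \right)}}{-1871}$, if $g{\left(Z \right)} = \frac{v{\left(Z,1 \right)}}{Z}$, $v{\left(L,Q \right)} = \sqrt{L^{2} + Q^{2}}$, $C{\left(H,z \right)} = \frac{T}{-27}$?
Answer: $\frac{2 \sqrt{17}}{16839} \approx 0.00048971$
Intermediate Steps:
$C{\left(H,z \right)} = \frac{8}{9}$ ($C{\left(H,z \right)} = - \frac{24}{-27} = \left(-24\right) \left(- \frac{1}{27}\right) = \frac{8}{9}$)
$g{\left(Z \right)} = \frac{\sqrt{1 + Z^{2}}}{Z}$ ($g{\left(Z \right)} = \frac{\sqrt{Z^{2} + 1^{2}}}{Z} = \frac{\sqrt{Z^{2} + 1}}{Z} = \frac{\sqrt{1 + Z^{2}}}{Z}$)
$g{\left(-4 \right)} \frac{C{\left(-28,-34 \right)}}{-1871} = \frac{\sqrt{1 + \left(-4\right)^{2}}}{-4} \frac{8}{9 \left(-1871\right)} = - \frac{\sqrt{1 + 16}}{4} \cdot \frac{8}{9} \left(- \frac{1}{1871}\right) = - \frac{\sqrt{17}}{4} \left(- \frac{8}{16839}\right) = \frac{2 \sqrt{17}}{16839}$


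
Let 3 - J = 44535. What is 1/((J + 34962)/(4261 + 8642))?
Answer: -391/290 ≈ -1.3483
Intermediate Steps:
J = -44532 (J = 3 - 1*44535 = 3 - 44535 = -44532)
1/((J + 34962)/(4261 + 8642)) = 1/((-44532 + 34962)/(4261 + 8642)) = 1/(-9570/12903) = 1/(-9570*1/12903) = 1/(-290/391) = -391/290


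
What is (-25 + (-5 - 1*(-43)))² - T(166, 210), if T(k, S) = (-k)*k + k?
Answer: 27559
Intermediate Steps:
T(k, S) = k - k² (T(k, S) = -k² + k = k - k²)
(-25 + (-5 - 1*(-43)))² - T(166, 210) = (-25 + (-5 - 1*(-43)))² - 166*(1 - 1*166) = (-25 + (-5 + 43))² - 166*(1 - 166) = (-25 + 38)² - 166*(-165) = 13² - 1*(-27390) = 169 + 27390 = 27559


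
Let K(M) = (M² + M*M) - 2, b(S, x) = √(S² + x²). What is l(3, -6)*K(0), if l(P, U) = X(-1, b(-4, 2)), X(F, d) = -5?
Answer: 10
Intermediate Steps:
K(M) = -2 + 2*M² (K(M) = (M² + M²) - 2 = 2*M² - 2 = -2 + 2*M²)
l(P, U) = -5
l(3, -6)*K(0) = -5*(-2 + 2*0²) = -5*(-2 + 2*0) = -5*(-2 + 0) = -5*(-2) = 10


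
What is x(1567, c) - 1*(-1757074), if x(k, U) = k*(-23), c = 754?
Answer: 1721033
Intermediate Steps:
x(k, U) = -23*k
x(1567, c) - 1*(-1757074) = -23*1567 - 1*(-1757074) = -36041 + 1757074 = 1721033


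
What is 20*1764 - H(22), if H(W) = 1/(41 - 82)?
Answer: 1446481/41 ≈ 35280.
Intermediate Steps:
H(W) = -1/41 (H(W) = 1/(-41) = -1/41)
20*1764 - H(22) = 20*1764 - 1*(-1/41) = 35280 + 1/41 = 1446481/41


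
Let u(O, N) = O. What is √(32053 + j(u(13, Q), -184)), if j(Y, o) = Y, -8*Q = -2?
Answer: √32066 ≈ 179.07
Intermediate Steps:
Q = ¼ (Q = -⅛*(-2) = ¼ ≈ 0.25000)
√(32053 + j(u(13, Q), -184)) = √(32053 + 13) = √32066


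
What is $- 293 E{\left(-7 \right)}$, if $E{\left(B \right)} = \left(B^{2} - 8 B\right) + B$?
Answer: $-28714$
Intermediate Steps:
$E{\left(B \right)} = B^{2} - 7 B$
$- 293 E{\left(-7 \right)} = - 293 \left(- 7 \left(-7 - 7\right)\right) = - 293 \left(\left(-7\right) \left(-14\right)\right) = \left(-293\right) 98 = -28714$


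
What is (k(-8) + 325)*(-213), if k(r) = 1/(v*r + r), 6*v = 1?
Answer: -1937661/28 ≈ -69202.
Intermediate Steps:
v = 1/6 (v = (1/6)*1 = 1/6 ≈ 0.16667)
k(r) = 6/(7*r) (k(r) = 1/(r/6 + r) = 1/(7*r/6) = 6/(7*r))
(k(-8) + 325)*(-213) = ((6/7)/(-8) + 325)*(-213) = ((6/7)*(-1/8) + 325)*(-213) = (-3/28 + 325)*(-213) = (9097/28)*(-213) = -1937661/28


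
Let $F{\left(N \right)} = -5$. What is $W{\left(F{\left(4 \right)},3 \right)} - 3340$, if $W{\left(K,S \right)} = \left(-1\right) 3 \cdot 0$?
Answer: $-3340$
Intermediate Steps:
$W{\left(K,S \right)} = 0$ ($W{\left(K,S \right)} = \left(-3\right) 0 = 0$)
$W{\left(F{\left(4 \right)},3 \right)} - 3340 = 0 - 3340 = -3340$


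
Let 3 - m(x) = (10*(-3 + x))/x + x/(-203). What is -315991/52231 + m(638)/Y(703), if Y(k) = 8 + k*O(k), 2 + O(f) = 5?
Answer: -1494216311999/246909569291 ≈ -6.0517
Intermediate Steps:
O(f) = 3 (O(f) = -2 + 5 = 3)
m(x) = 3 + x/203 - (-30 + 10*x)/x (m(x) = 3 - ((10*(-3 + x))/x + x/(-203)) = 3 - ((-30 + 10*x)/x + x*(-1/203)) = 3 - ((-30 + 10*x)/x - x/203) = 3 - (-x/203 + (-30 + 10*x)/x) = 3 + (x/203 - (-30 + 10*x)/x) = 3 + x/203 - (-30 + 10*x)/x)
Y(k) = 8 + 3*k (Y(k) = 8 + k*3 = 8 + 3*k)
-315991/52231 + m(638)/Y(703) = -315991/52231 + (-7 + 30/638 + (1/203)*638)/(8 + 3*703) = -315991*1/52231 + (-7 + 30*(1/638) + 22/7)/(8 + 2109) = -315991/52231 + (-7 + 15/319 + 22/7)/2117 = -315991/52231 - 8508/2233*1/2117 = -315991/52231 - 8508/4727261 = -1494216311999/246909569291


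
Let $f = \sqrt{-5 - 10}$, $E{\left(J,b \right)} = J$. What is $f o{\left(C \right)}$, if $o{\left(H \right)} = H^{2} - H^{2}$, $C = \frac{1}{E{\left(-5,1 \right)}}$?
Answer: $0$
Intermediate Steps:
$f = i \sqrt{15}$ ($f = \sqrt{-15} = i \sqrt{15} \approx 3.873 i$)
$C = - \frac{1}{5}$ ($C = \frac{1}{-5} = - \frac{1}{5} \approx -0.2$)
$o{\left(H \right)} = 0$
$f o{\left(C \right)} = i \sqrt{15} \cdot 0 = 0$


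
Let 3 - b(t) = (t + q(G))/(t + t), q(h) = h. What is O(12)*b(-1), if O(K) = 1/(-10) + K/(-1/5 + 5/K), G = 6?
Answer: 79057/260 ≈ 304.07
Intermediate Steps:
b(t) = 3 - (6 + t)/(2*t) (b(t) = 3 - (t + 6)/(t + t) = 3 - (6 + t)/(2*t))
O(K) = -⅒ + K/(-⅕ + 5/K) (O(K) = 1*(-⅒) + K/(-1*⅕ + 5/K) = -⅒ + K/(-⅕ + 5/K))
O(12)*b(-1) = ((25 - 1*12 - 50*12²)/(10*(-25 + 12)))*(5/2 - 3/(-1)) = ((⅒)*(25 - 12 - 50*144)/(-13))*(5/2 - 3*(-1)) = ((⅒)*(-1/13)*(25 - 12 - 7200))*(5/2 + 3) = ((⅒)*(-1/13)*(-7187))*(11/2) = (7187/130)*(11/2) = 79057/260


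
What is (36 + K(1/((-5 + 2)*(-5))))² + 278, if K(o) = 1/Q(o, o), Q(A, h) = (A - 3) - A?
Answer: 13951/9 ≈ 1550.1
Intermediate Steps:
Q(A, h) = -3 (Q(A, h) = (-3 + A) - A = -3)
K(o) = -⅓ (K(o) = 1/(-3) = -⅓)
(36 + K(1/((-5 + 2)*(-5))))² + 278 = (36 - ⅓)² + 278 = (107/3)² + 278 = 11449/9 + 278 = 13951/9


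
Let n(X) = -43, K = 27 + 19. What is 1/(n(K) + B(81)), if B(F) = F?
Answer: 1/38 ≈ 0.026316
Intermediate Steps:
K = 46
1/(n(K) + B(81)) = 1/(-43 + 81) = 1/38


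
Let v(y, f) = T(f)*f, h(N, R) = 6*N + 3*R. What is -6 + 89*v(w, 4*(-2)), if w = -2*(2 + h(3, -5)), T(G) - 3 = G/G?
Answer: -2854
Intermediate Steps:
T(G) = 4 (T(G) = 3 + G/G = 3 + 1 = 4)
h(N, R) = 3*R + 6*N
w = -10 (w = -2*(2 + (3*(-5) + 6*3)) = -2*(2 + (-15 + 18)) = -2*(2 + 3) = -2*5 = -10)
v(y, f) = 4*f
-6 + 89*v(w, 4*(-2)) = -6 + 89*(4*(4*(-2))) = -6 + 89*(4*(-8)) = -6 + 89*(-32) = -6 - 2848 = -2854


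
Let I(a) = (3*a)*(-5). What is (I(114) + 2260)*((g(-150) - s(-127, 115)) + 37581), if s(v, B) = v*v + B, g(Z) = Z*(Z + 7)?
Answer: 23532850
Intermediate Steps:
g(Z) = Z*(7 + Z)
s(v, B) = B + v**2 (s(v, B) = v**2 + B = B + v**2)
I(a) = -15*a
(I(114) + 2260)*((g(-150) - s(-127, 115)) + 37581) = (-15*114 + 2260)*((-150*(7 - 150) - (115 + (-127)**2)) + 37581) = (-1710 + 2260)*((-150*(-143) - (115 + 16129)) + 37581) = 550*((21450 - 1*16244) + 37581) = 550*((21450 - 16244) + 37581) = 550*(5206 + 37581) = 550*42787 = 23532850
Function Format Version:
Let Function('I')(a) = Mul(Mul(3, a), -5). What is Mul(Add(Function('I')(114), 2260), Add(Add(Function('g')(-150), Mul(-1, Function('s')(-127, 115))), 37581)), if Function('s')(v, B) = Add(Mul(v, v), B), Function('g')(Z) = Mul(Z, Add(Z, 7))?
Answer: 23532850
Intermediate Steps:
Function('g')(Z) = Mul(Z, Add(7, Z))
Function('s')(v, B) = Add(B, Pow(v, 2)) (Function('s')(v, B) = Add(Pow(v, 2), B) = Add(B, Pow(v, 2)))
Function('I')(a) = Mul(-15, a)
Mul(Add(Function('I')(114), 2260), Add(Add(Function('g')(-150), Mul(-1, Function('s')(-127, 115))), 37581)) = Mul(Add(Mul(-15, 114), 2260), Add(Add(Mul(-150, Add(7, -150)), Mul(-1, Add(115, Pow(-127, 2)))), 37581)) = Mul(Add(-1710, 2260), Add(Add(Mul(-150, -143), Mul(-1, Add(115, 16129))), 37581)) = Mul(550, Add(Add(21450, Mul(-1, 16244)), 37581)) = Mul(550, Add(Add(21450, -16244), 37581)) = Mul(550, Add(5206, 37581)) = Mul(550, 42787) = 23532850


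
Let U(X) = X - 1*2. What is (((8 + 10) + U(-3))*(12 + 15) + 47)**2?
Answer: 158404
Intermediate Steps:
U(X) = -2 + X (U(X) = X - 2 = -2 + X)
(((8 + 10) + U(-3))*(12 + 15) + 47)**2 = (((8 + 10) + (-2 - 3))*(12 + 15) + 47)**2 = ((18 - 5)*27 + 47)**2 = (13*27 + 47)**2 = (351 + 47)**2 = 398**2 = 158404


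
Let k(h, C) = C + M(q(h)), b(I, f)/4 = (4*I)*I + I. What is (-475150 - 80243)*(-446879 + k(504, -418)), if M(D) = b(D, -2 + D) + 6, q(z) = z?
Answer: -2009956714533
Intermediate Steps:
b(I, f) = 4*I + 16*I**2 (b(I, f) = 4*((4*I)*I + I) = 4*(4*I**2 + I) = 4*(I + 4*I**2) = 4*I + 16*I**2)
M(D) = 6 + 4*D*(1 + 4*D) (M(D) = 4*D*(1 + 4*D) + 6 = 6 + 4*D*(1 + 4*D))
k(h, C) = 6 + C + 4*h + 16*h**2 (k(h, C) = C + (6 + 4*h + 16*h**2) = 6 + C + 4*h + 16*h**2)
(-475150 - 80243)*(-446879 + k(504, -418)) = (-475150 - 80243)*(-446879 + (6 - 418 + 4*504*(1 + 4*504))) = -555393*(-446879 + (6 - 418 + 4*504*(1 + 2016))) = -555393*(-446879 + (6 - 418 + 4*504*2017)) = -555393*(-446879 + (6 - 418 + 4066272)) = -555393*(-446879 + 4065860) = -555393*3618981 = -2009956714533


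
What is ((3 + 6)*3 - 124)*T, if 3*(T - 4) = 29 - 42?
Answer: 97/3 ≈ 32.333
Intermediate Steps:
T = -⅓ (T = 4 + (29 - 42)/3 = 4 + (⅓)*(-13) = 4 - 13/3 = -⅓ ≈ -0.33333)
((3 + 6)*3 - 124)*T = ((3 + 6)*3 - 124)*(-⅓) = (9*3 - 124)*(-⅓) = (27 - 124)*(-⅓) = -97*(-⅓) = 97/3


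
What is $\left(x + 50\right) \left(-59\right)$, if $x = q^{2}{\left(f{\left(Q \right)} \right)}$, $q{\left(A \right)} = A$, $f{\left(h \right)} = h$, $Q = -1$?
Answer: $-3009$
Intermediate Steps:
$x = 1$ ($x = \left(-1\right)^{2} = 1$)
$\left(x + 50\right) \left(-59\right) = \left(1 + 50\right) \left(-59\right) = 51 \left(-59\right) = -3009$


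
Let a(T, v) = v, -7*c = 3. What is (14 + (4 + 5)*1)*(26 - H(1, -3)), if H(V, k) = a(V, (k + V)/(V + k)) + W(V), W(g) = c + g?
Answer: 3933/7 ≈ 561.86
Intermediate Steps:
c = -3/7 (c = -1/7*3 = -3/7 ≈ -0.42857)
W(g) = -3/7 + g
H(V, k) = 4/7 + V (H(V, k) = (k + V)/(V + k) + (-3/7 + V) = (V + k)/(V + k) + (-3/7 + V) = 1 + (-3/7 + V) = 4/7 + V)
(14 + (4 + 5)*1)*(26 - H(1, -3)) = (14 + (4 + 5)*1)*(26 - (4/7 + 1)) = (14 + 9*1)*(26 - 1*11/7) = (14 + 9)*(26 - 11/7) = 23*(171/7) = 3933/7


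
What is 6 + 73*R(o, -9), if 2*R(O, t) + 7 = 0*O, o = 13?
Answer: -499/2 ≈ -249.50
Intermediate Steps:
R(O, t) = -7/2 (R(O, t) = -7/2 + (0*O)/2 = -7/2 + (½)*0 = -7/2 + 0 = -7/2)
6 + 73*R(o, -9) = 6 + 73*(-7/2) = 6 - 511/2 = -499/2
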